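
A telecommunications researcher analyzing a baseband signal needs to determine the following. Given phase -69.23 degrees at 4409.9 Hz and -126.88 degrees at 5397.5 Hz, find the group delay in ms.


Group delay from phase difference:
tau = -d(phi)/d(omega)
d(phi) = -57.65 deg = -1.006182 rad
d(omega) = 2*pi*(5397.5 - 4409.9) = 6205.2738 rad/s
tau = -(-1.006182) / 6205.2738
    = 0.1621 ms

0.1621 ms


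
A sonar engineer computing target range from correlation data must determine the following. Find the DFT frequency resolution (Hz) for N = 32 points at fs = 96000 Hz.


DFT frequency resolution:
df = fs / N
   = 96000 / 32
   = 3000.0 Hz

3000.0 Hz


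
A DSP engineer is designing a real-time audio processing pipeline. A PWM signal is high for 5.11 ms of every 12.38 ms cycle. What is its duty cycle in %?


Duty cycle as a percentage:
DC = (t_on / T) * 100
   = (5.11 / 12.38) * 100
   = 0.412763 * 100
   = 41.28 %

41.28 %


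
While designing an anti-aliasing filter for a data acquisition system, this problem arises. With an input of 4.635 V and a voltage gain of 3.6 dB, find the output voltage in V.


Output voltage from dB gain:
V_out = V_in * 10^(gain_dB / 20)
      = 4.635 * 10^(3.6 / 20)
      = 4.635 * 1.513561
      = 7.0154 V

7.0154 V


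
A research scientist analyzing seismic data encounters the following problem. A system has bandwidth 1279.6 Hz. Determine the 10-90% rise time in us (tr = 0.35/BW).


Rise time from bandwidth relationship:
tr = 0.35 / BW
   = 0.35 / 1279.6
   = 0.0002735229759 s
   = 273.523 us

273.523 us


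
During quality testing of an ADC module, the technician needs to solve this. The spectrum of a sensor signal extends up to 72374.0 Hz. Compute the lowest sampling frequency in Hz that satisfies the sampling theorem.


The Nyquist rate is twice the maximum frequency component.
fs_min = 2 * fmax
      = 2 * 72374.0
      = 144748.0 Hz

144748.0


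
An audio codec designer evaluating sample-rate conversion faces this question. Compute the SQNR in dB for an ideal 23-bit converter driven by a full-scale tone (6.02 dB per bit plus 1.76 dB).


Theoretical SNR for a full-scale sinusoid:
SNR = 6.02 * N + 1.76
    = 6.02 * 23 + 1.76
    = 138.46 + 1.76
    = 140.22 dB

140.22 dB


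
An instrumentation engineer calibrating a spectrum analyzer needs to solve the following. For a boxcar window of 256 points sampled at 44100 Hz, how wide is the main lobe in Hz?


Main lobe width for a rectangular window:
Width = 2 * fs / N
      = 2 * 44100 / 256
      = 88200 / 256
      = 344.531 Hz

344.531 Hz


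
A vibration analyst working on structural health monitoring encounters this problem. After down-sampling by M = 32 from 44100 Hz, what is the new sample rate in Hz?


Decimation reduces the sample rate:
fs_out = fs_in / M
       = 44100 / 32
       = 1378.125 Hz

1378.125 Hz


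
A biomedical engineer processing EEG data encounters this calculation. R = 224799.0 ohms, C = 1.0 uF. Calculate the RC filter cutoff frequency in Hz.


Cutoff frequency of a first-order RC filter:
fc = 1 / (2 * pi * R * C)
C = 1.0 uF = 1e-06 F
fc = 1 / (2 * pi * 224799.0 * 1e-06)
   = 1 / 1.4124537738687
   = 0.707988 Hz

0.707988 Hz


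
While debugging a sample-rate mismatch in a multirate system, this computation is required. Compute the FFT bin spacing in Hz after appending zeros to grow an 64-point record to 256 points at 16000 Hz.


Frequency resolution after zero-padding:
N_padded = 64 * 4 = 256
df = fs / N_padded
   = 16000 / 256
   = 62.5 Hz

62.5 Hz


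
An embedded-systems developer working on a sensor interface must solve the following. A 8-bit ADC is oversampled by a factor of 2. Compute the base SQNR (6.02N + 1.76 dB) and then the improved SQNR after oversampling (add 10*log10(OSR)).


Step 1 — baseline SQNR at Nyquist:
SQNR_base = 6.02*N + 1.76
          = 6.02*8 + 1.76
          = 49.92 dB

Step 2 — oversampling processing gain:
G = 10*log10(OSR) = 10*log10(2) = 3.01 dB

Step 3 — total:
SQNR_total = 49.92 + 3.01 = 52.93 dB

Base SQNR = 49.92 dB; oversampled SQNR = 52.93 dB


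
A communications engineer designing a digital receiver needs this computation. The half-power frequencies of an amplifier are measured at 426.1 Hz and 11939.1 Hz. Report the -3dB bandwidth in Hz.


Bandwidth is the difference of -3dB frequencies:
BW = f_high - f_low
   = 11939.1 - 426.1
   = 11513.0 Hz

11513.0 Hz


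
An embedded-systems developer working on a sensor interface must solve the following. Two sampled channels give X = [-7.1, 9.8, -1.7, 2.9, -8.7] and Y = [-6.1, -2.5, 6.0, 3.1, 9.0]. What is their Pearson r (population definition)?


Pearson correlation coefficient (population):
r = cov(X,Y) / (std(X) * std(Y))
Mean X = -0.96, Mean Y = 1.9
Cov(X,Y) = -10.316
Std(X) = 6.765087, Std(Y) = 5.513982
r = -0.2765

-0.2765


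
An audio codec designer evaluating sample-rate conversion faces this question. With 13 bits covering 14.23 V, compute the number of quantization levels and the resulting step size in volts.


Step 1 — number of quantization levels:
L = 2^N = 2^13 = 8192

Step 2 — LSB step size:
delta = Vfs / L
      = 14.23 / 8192
      = 0.00173706 V

Levels = 8192; step size = 0.00173706 V


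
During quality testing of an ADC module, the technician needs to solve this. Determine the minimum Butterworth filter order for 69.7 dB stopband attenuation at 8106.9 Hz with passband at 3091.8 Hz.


Butterworth filter order formula:
n = log10(10^(A/10) - 1) / (2 * log10(f_stop/f_pass))
10^(69.7/10) - 1 = 9332542.008
f_stop/f_pass = 8106.9 / 3091.8 = 2.6221
n = 8.3245 -> ceil = 9

9


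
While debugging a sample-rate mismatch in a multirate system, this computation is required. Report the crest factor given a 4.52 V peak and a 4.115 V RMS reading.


Crest factor is the ratio of peak to RMS:
CF = V_peak / V_rms
   = 4.52 / 4.115
   = 1.0984

1.0984


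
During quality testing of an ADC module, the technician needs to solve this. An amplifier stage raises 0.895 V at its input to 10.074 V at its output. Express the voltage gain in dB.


Voltage gain in dB:
G = 20 * log10(Vout / Vin)
  = 20 * log10(10.074 / 0.895)
  = 20 * log10(11.255866)
  = 20 * 1.051379
  = 21.03 dB

21.03 dB


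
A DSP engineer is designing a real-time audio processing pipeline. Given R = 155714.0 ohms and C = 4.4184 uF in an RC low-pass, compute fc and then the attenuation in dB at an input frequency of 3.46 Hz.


Step 1 — cutoff frequency:
fc = 1 / (2*pi*R*C)
C = 4.4184 uF = 4.4184e-06 F
fc = 1 / (2*pi*155714.0*4.4184e-06)
   = 0.231328 Hz

Step 2 — magnitude at f = 3.46 Hz:
|H(f)| = 1 / sqrt(1 + (f/fc)^2)
f/fc = 3.46 / 0.231328 = 14.957117
|H| = 1 / sqrt(1 + 223.715349) = 0.0667089
|H|_dB = 20*log10(0.0667089) = -23.52 dB

fc = 0.231328 Hz; |H(3.46 Hz)| = -23.52 dB


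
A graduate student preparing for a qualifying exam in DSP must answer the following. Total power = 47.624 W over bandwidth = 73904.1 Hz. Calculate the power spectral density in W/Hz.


Power spectral density:
PSD = P / BW
    = 47.624 / 73904.1
    = 0.0006444 W/Hz

0.0006444 W/Hz


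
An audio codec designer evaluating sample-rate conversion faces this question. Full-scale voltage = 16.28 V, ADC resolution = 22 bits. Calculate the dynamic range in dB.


Dynamic range from full-scale to LSB:
V_min = V_max / 2^bits = 16.28 / 2^22
DR = 20 * log10(V_max / V_min)
   = 20 * log10(2^22)
   = 20 * 22 * log10(2)
   = 132.45 dB

132.45 dB


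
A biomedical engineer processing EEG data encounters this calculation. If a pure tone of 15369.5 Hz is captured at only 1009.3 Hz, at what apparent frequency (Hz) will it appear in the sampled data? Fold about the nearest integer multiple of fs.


Compute the nearest integer multiple of fs to the signal:
n = round(15369.5 / 1009.3) = 15
f_alias = |15369.5 - 15 * 1009.3|
        = |15369.5 - 15139.5|
        = 230.0 Hz

230.0


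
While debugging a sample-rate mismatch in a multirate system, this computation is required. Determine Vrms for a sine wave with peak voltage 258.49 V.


RMS voltage for a sinusoidal waveform:
V_rms = V_peak / sqrt(2)
      = 258.49 / 1.414214
      = 182.78 V

182.78 V


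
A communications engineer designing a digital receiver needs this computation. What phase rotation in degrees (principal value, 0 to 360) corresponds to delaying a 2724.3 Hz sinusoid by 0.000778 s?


Phase shift from frequency and time delay:
phi = 360 * f * t_delay
    = 360 * 2724.3 * 0.000778
    = 763.02 degrees
    mod 360 = 43.02 degrees

43.02 degrees


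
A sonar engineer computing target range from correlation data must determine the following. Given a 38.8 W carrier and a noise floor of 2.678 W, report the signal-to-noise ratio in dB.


SNR in decibels:
SNR = 10 * log10(Ps / Pn)
    = 10 * log10(38.8 / 2.678)
    = 10 * log10(14.4884)
    = 10 * 1.161
    = 11.61 dB

11.61 dB


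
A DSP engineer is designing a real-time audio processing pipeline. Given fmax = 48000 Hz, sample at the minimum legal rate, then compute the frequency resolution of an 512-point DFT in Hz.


Step 1 — Nyquist sampling rate:
fs = 2 * fmax = 2 * 48000 = 96000 Hz

Step 2 — DFT bin spacing:
df = fs / N = 96000 / 512 = 187.5 Hz

187.5 Hz


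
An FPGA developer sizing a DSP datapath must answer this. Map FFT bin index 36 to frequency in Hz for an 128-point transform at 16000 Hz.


Frequency of DFT bin k:
f_k = k * fs / N
    = 36 * 16000 / 128
    = 576000 / 128
    = 4500.0 Hz

4500.0 Hz


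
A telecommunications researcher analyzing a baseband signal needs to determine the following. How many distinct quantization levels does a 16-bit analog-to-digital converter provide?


Number of quantization levels = 2^N
= 2^16
= 65536

65536


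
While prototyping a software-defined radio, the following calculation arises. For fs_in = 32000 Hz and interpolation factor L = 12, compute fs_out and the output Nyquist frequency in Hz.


Step 1 — output sample rate after interpolation by L:
fs_out = L * fs_in = 12 * 32000 = 384000 Hz

Step 2 — Nyquist frequency of the output stream:
f_Nyq = fs_out / 2 = 384000 / 2 = 192000.0 Hz

fs_out = 384000 Hz; f_Nyquist = 192000.0 Hz


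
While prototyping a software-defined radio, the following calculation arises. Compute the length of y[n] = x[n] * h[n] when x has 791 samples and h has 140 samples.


Linear convolution output length:
L = N + M - 1
  = 791 + 140 - 1
  = 930 samples

930


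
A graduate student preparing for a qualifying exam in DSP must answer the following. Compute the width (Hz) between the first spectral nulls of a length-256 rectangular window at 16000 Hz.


Main lobe width for a rectangular window:
Width = 2 * fs / N
      = 2 * 16000 / 256
      = 32000 / 256
      = 125.0 Hz

125.0 Hz


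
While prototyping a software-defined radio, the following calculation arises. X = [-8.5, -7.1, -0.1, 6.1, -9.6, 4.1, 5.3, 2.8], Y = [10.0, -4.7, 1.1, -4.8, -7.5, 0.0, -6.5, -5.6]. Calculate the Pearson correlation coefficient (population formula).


Pearson correlation coefficient (population):
r = cov(X,Y) / (std(X) * std(Y))
Mean X = -0.875, Mean Y = -2.25
Cov(X,Y) = -9.3625
Std(X) = 6.109982, Std(Y) = 5.427937
r = -0.2823

-0.2823


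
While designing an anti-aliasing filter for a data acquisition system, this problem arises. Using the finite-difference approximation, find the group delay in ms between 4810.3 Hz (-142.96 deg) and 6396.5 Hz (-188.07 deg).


Group delay from phase difference:
tau = -d(phi)/d(omega)
d(phi) = -45.11 deg = -0.787318 rad
d(omega) = 2*pi*(6396.5 - 4810.3) = 9966.3885 rad/s
tau = -(-0.787318) / 9966.3885
    = 0.079 ms

0.079 ms


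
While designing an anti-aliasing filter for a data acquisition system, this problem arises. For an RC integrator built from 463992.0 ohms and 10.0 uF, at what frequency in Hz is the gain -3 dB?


Cutoff frequency of a first-order RC filter:
fc = 1 / (2 * pi * R * C)
C = 10.0 uF = 1e-05 F
fc = 1 / (2 * pi * 463992.0 * 1e-05)
   = 1 / 29.153477170489
   = 0.034301 Hz

0.034301 Hz


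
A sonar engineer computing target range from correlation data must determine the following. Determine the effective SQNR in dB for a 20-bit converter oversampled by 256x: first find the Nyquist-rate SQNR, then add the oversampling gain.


Step 1 — baseline SQNR at Nyquist:
SQNR_base = 6.02*N + 1.76
          = 6.02*20 + 1.76
          = 122.16 dB

Step 2 — oversampling processing gain:
G = 10*log10(OSR) = 10*log10(256) = 24.08 dB

Step 3 — total:
SQNR_total = 122.16 + 24.08 = 146.24 dB

Base SQNR = 122.16 dB; oversampled SQNR = 146.24 dB


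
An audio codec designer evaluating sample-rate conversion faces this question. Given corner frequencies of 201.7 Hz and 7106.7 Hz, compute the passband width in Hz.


Bandwidth is the difference of -3dB frequencies:
BW = f_high - f_low
   = 7106.7 - 201.7
   = 6905.0 Hz

6905.0 Hz


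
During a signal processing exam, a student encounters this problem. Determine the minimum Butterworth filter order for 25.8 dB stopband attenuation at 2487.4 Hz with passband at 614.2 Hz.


Butterworth filter order formula:
n = log10(10^(A/10) - 1) / (2 * log10(f_stop/f_pass))
10^(25.8/10) - 1 = 379.1894
f_stop/f_pass = 2487.4 / 614.2 = 4.0498
n = 2.1227 -> ceil = 3

3


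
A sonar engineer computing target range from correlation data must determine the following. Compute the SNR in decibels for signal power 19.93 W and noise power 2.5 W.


SNR in decibels:
SNR = 10 * log10(Ps / Pn)
    = 10 * log10(19.93 / 2.5)
    = 10 * log10(7.972)
    = 10 * 0.9016
    = 9.02 dB

9.02 dB


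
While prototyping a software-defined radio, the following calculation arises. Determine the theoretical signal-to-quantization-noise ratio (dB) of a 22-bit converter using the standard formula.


Theoretical SNR for a full-scale sinusoid:
SNR = 6.02 * N + 1.76
    = 6.02 * 22 + 1.76
    = 132.44 + 1.76
    = 134.2 dB

134.2 dB


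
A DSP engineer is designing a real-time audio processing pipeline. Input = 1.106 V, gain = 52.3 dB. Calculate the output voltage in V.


Output voltage from dB gain:
V_out = V_in * 10^(gain_dB / 20)
      = 1.106 * 10^(52.3 / 20)
      = 1.106 * 412.097519
      = 455.7799 V

455.7799 V


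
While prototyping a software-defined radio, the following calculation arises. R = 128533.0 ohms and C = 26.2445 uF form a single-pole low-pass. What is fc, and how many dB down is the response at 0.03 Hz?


Step 1 — cutoff frequency:
fc = 1 / (2*pi*R*C)
C = 26.2445 uF = 2.62445e-05 F
fc = 1 / (2*pi*128533.0*2.62445e-05)
   = 0.047181 Hz

Step 2 — magnitude at f = 0.03 Hz:
|H(f)| = 1 / sqrt(1 + (f/fc)^2)
f/fc = 0.03 / 0.047181 = 0.635849
|H| = 1 / sqrt(1 + 0.404304) = 0.8438581
|H|_dB = 20*log10(0.8438581) = -1.47 dB

fc = 0.047181 Hz; |H(0.03 Hz)| = -1.47 dB


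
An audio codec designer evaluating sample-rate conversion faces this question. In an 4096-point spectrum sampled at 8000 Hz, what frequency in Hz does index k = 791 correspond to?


Frequency of DFT bin k:
f_k = k * fs / N
    = 791 * 8000 / 4096
    = 6328000 / 4096
    = 1544.922 Hz

1544.922 Hz


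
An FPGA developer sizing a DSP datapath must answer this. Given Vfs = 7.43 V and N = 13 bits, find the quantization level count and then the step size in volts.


Step 1 — number of quantization levels:
L = 2^N = 2^13 = 8192

Step 2 — LSB step size:
delta = Vfs / L
      = 7.43 / 8192
      = 0.00090698 V

Levels = 8192; step size = 0.00090698 V


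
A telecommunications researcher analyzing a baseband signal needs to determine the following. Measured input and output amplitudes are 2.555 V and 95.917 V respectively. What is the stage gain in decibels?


Voltage gain in dB:
G = 20 * log10(Vout / Vin)
  = 20 * log10(95.917 / 2.555)
  = 20 * log10(37.5409)
  = 20 * 1.574505
  = 31.49 dB

31.49 dB


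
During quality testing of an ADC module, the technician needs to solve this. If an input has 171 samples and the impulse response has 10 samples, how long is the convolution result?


Linear convolution output length:
L = N + M - 1
  = 171 + 10 - 1
  = 180 samples

180


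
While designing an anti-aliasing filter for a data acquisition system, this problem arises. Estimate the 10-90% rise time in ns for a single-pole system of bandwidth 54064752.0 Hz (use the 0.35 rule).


Rise time from bandwidth relationship:
tr = 0.35 / BW
   = 0.35 / 54064752.0
   = 6.473718773e-09 s
   = 6.4737 ns

6.4737 ns


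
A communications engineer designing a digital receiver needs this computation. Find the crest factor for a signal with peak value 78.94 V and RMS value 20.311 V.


Crest factor is the ratio of peak to RMS:
CF = V_peak / V_rms
   = 78.94 / 20.311
   = 3.8866

3.8866


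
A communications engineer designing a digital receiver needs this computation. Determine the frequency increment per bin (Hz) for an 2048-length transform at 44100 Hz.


DFT frequency resolution:
df = fs / N
   = 44100 / 2048
   = 21.5332 Hz

21.5332 Hz


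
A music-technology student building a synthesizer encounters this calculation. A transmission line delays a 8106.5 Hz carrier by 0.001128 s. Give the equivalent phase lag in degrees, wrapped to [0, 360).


Phase shift from frequency and time delay:
phi = 360 * f * t_delay
    = 360 * 8106.5 * 0.001128
    = 3291.89 degrees
    mod 360 = 51.89 degrees

51.89 degrees


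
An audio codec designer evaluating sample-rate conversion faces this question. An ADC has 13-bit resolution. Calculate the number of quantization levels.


Number of quantization levels = 2^N
= 2^13
= 8192

8192


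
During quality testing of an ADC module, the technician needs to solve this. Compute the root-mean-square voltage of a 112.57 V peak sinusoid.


RMS voltage for a sinusoidal waveform:
V_rms = V_peak / sqrt(2)
      = 112.57 / 1.414214
      = 79.599 V

79.599 V


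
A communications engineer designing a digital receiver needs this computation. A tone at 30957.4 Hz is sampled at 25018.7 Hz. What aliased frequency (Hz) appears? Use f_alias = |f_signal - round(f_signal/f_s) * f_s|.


Compute the nearest integer multiple of fs to the signal:
n = round(30957.4 / 25018.7) = 1
f_alias = |30957.4 - 1 * 25018.7|
        = |30957.4 - 25018.7|
        = 5938.7 Hz

5938.7


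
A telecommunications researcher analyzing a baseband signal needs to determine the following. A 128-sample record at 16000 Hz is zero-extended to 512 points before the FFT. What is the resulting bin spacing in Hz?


Frequency resolution after zero-padding:
N_padded = 128 * 4 = 512
df = fs / N_padded
   = 16000 / 512
   = 31.25 Hz

31.25 Hz


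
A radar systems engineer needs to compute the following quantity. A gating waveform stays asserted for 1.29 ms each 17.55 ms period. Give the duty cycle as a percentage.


Duty cycle as a percentage:
DC = (t_on / T) * 100
   = (1.29 / 17.55) * 100
   = 0.073504 * 100
   = 7.35 %

7.35 %


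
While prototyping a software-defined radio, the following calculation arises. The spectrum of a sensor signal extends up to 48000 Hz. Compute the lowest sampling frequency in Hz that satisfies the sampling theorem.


The Nyquist rate is twice the maximum frequency component.
fs_min = 2 * fmax
      = 2 * 48000
      = 96000 Hz

96000


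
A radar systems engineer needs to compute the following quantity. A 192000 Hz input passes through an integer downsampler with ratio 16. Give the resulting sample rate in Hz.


Decimation reduces the sample rate:
fs_out = fs_in / M
       = 192000 / 16
       = 12000.0 Hz

12000.0 Hz


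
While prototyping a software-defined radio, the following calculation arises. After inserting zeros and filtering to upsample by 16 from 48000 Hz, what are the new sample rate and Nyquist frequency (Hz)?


Step 1 — output sample rate after interpolation by L:
fs_out = L * fs_in = 16 * 48000 = 768000 Hz

Step 2 — Nyquist frequency of the output stream:
f_Nyq = fs_out / 2 = 768000 / 2 = 384000.0 Hz

fs_out = 768000 Hz; f_Nyquist = 384000.0 Hz


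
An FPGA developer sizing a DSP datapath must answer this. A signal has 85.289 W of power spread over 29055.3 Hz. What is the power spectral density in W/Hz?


Power spectral density:
PSD = P / BW
    = 85.289 / 29055.3
    = 0.0029354 W/Hz

0.0029354 W/Hz


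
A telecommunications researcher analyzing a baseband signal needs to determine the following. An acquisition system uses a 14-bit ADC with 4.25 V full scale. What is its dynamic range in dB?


Dynamic range from full-scale to LSB:
V_min = V_max / 2^bits = 4.25 / 2^14
DR = 20 * log10(V_max / V_min)
   = 20 * log10(2^14)
   = 20 * 14 * log10(2)
   = 84.29 dB

84.29 dB


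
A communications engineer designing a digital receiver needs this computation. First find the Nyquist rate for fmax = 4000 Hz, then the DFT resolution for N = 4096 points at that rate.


Step 1 — Nyquist sampling rate:
fs = 2 * fmax = 2 * 4000 = 8000 Hz

Step 2 — DFT bin spacing:
df = fs / N = 8000 / 4096 = 1.9531 Hz

1.9531 Hz


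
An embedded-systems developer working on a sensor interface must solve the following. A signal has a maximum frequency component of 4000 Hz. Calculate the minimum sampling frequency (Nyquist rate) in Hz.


The Nyquist rate is twice the maximum frequency component.
fs_min = 2 * fmax
      = 2 * 4000
      = 8000 Hz

8000


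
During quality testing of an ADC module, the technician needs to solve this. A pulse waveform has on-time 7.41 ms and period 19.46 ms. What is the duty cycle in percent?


Duty cycle as a percentage:
DC = (t_on / T) * 100
   = (7.41 / 19.46) * 100
   = 0.380781 * 100
   = 38.08 %

38.08 %


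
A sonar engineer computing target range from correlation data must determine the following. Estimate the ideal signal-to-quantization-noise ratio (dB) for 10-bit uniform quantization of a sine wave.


Theoretical SNR for a full-scale sinusoid:
SNR = 6.02 * N + 1.76
    = 6.02 * 10 + 1.76
    = 60.2 + 1.76
    = 61.96 dB

61.96 dB


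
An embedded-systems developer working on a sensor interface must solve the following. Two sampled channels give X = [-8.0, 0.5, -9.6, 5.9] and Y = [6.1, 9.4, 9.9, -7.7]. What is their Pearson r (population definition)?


Pearson correlation coefficient (population):
r = cov(X,Y) / (std(X) * std(Y))
Mean X = -2.8, Mean Y = 4.425
Cov(X,Y) = -33.7525
Std(X) = 6.321788, Std(Y) = 7.151005
r = -0.7466

-0.7466


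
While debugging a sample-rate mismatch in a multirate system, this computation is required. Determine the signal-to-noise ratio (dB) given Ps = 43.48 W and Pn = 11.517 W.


SNR in decibels:
SNR = 10 * log10(Ps / Pn)
    = 10 * log10(43.48 / 11.517)
    = 10 * log10(3.7753)
    = 10 * 0.577
    = 5.77 dB

5.77 dB


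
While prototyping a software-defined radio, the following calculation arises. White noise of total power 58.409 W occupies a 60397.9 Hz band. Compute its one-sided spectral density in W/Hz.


Power spectral density:
PSD = P / BW
    = 58.409 / 60397.9
    = 0.00096707 W/Hz

0.00096707 W/Hz


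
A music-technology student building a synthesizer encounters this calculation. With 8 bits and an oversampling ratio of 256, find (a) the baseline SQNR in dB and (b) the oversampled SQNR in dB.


Step 1 — baseline SQNR at Nyquist:
SQNR_base = 6.02*N + 1.76
          = 6.02*8 + 1.76
          = 49.92 dB

Step 2 — oversampling processing gain:
G = 10*log10(OSR) = 10*log10(256) = 24.08 dB

Step 3 — total:
SQNR_total = 49.92 + 24.08 = 74.0 dB

Base SQNR = 49.92 dB; oversampled SQNR = 74.0 dB


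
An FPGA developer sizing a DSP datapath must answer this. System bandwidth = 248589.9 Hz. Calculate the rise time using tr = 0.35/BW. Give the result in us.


Rise time from bandwidth relationship:
tr = 0.35 / BW
   = 0.35 / 248589.9
   = 1.407941352e-06 s
   = 1.4079 us

1.4079 us


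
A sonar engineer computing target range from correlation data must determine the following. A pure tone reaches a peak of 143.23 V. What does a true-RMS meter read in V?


RMS voltage for a sinusoidal waveform:
V_rms = V_peak / sqrt(2)
      = 143.23 / 1.414214
      = 101.279 V

101.279 V


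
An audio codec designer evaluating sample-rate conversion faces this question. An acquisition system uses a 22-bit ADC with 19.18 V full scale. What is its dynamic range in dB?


Dynamic range from full-scale to LSB:
V_min = V_max / 2^bits = 19.18 / 2^22
DR = 20 * log10(V_max / V_min)
   = 20 * log10(2^22)
   = 20 * 22 * log10(2)
   = 132.45 dB

132.45 dB


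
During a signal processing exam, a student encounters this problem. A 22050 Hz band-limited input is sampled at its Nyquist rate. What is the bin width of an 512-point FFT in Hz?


Step 1 — Nyquist sampling rate:
fs = 2 * fmax = 2 * 22050 = 44100 Hz

Step 2 — DFT bin spacing:
df = fs / N = 44100 / 512 = 86.1328 Hz

86.1328 Hz


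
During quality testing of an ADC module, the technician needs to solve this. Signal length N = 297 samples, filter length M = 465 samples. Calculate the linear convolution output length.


Linear convolution output length:
L = N + M - 1
  = 297 + 465 - 1
  = 761 samples

761


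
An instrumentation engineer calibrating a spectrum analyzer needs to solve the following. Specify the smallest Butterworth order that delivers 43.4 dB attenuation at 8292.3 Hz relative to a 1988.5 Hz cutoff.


Butterworth filter order formula:
n = log10(10^(A/10) - 1) / (2 * log10(f_stop/f_pass))
10^(43.4/10) - 1 = 21876.6162
f_stop/f_pass = 8292.3 / 1988.5 = 4.1701
n = 3.4991 -> ceil = 4

4


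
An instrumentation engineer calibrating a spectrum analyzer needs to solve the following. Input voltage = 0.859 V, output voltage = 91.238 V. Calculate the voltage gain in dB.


Voltage gain in dB:
G = 20 * log10(Vout / Vin)
  = 20 * log10(91.238 / 0.859)
  = 20 * log10(106.214203)
  = 20 * 2.026183
  = 40.52 dB

40.52 dB


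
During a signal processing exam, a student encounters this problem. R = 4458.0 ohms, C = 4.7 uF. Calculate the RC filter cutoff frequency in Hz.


Cutoff frequency of a first-order RC filter:
fc = 1 / (2 * pi * R * C)
C = 4.7 uF = 4.7e-06 F
fc = 1 / (2 * pi * 4458.0 * 4.7e-06)
   = 1 / 0.13164906846721
   = 7.595952 Hz

7.595952 Hz


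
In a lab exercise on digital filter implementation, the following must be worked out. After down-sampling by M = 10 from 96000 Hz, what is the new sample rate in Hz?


Decimation reduces the sample rate:
fs_out = fs_in / M
       = 96000 / 10
       = 9600.0 Hz

9600.0 Hz


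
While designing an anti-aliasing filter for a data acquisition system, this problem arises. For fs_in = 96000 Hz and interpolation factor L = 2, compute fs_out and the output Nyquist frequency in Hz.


Step 1 — output sample rate after interpolation by L:
fs_out = L * fs_in = 2 * 96000 = 192000 Hz

Step 2 — Nyquist frequency of the output stream:
f_Nyq = fs_out / 2 = 192000 / 2 = 96000.0 Hz

fs_out = 192000 Hz; f_Nyquist = 96000.0 Hz


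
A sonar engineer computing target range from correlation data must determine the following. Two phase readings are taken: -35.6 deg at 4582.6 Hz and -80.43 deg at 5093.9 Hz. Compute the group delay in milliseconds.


Group delay from phase difference:
tau = -d(phi)/d(omega)
d(phi) = -44.83 deg = -0.782431 rad
d(omega) = 2*pi*(5093.9 - 4582.6) = 3212.5926 rad/s
tau = -(-0.782431) / 3212.5926
    = 0.2436 ms

0.2436 ms


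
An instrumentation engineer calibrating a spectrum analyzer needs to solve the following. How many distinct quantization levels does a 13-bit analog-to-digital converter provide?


Number of quantization levels = 2^N
= 2^13
= 8192

8192


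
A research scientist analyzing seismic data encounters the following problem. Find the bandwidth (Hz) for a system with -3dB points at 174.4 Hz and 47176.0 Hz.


Bandwidth is the difference of -3dB frequencies:
BW = f_high - f_low
   = 47176.0 - 174.4
   = 47001.6 Hz

47001.6 Hz


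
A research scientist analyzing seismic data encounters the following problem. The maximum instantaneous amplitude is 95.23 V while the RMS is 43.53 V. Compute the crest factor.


Crest factor is the ratio of peak to RMS:
CF = V_peak / V_rms
   = 95.23 / 43.53
   = 2.1877

2.1877


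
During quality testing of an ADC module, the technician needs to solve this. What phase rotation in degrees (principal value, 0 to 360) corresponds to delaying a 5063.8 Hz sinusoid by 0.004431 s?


Phase shift from frequency and time delay:
phi = 360 * f * t_delay
    = 360 * 5063.8 * 0.004431
    = 8077.57 degrees
    mod 360 = 157.57 degrees

157.57 degrees


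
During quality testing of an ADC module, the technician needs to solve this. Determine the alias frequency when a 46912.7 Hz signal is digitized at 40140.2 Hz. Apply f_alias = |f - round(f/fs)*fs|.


Compute the nearest integer multiple of fs to the signal:
n = round(46912.7 / 40140.2) = 1
f_alias = |46912.7 - 1 * 40140.2|
        = |46912.7 - 40140.2|
        = 6772.5 Hz

6772.5


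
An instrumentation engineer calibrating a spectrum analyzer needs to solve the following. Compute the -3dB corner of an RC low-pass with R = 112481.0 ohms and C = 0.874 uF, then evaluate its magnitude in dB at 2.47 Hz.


Step 1 — cutoff frequency:
fc = 1 / (2*pi*R*C)
C = 0.874 uF = 8.74e-07 F
fc = 1 / (2*pi*112481.0*8.74e-07)
   = 1.61894 Hz

Step 2 — magnitude at f = 2.47 Hz:
|H(f)| = 1 / sqrt(1 + (f/fc)^2)
f/fc = 2.47 / 1.61894 = 1.52569
|H| = 1 / sqrt(1 + 2.32773) = 0.5481835
|H|_dB = 20*log10(0.5481835) = -5.22 dB

fc = 1.61894 Hz; |H(2.47 Hz)| = -5.22 dB


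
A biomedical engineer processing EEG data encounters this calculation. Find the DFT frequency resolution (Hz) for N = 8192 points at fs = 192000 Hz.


DFT frequency resolution:
df = fs / N
   = 192000 / 8192
   = 23.4375 Hz

23.4375 Hz


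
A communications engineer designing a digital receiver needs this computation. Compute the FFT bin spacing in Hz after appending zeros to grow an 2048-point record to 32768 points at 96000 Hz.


Frequency resolution after zero-padding:
N_padded = 2048 * 16 = 32768
df = fs / N_padded
   = 96000 / 32768
   = 2.9297 Hz

2.9297 Hz


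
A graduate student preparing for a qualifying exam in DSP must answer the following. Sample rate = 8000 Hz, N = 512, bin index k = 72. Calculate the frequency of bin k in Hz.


Frequency of DFT bin k:
f_k = k * fs / N
    = 72 * 8000 / 512
    = 576000 / 512
    = 1125.0 Hz

1125.0 Hz


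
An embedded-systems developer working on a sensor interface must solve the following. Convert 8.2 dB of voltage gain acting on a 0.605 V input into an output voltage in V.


Output voltage from dB gain:
V_out = V_in * 10^(gain_dB / 20)
      = 0.605 * 10^(8.2 / 20)
      = 0.605 * 2.570396
      = 1.5551 V

1.5551 V


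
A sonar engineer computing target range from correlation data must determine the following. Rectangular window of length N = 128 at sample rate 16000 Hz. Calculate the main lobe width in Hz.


Main lobe width for a rectangular window:
Width = 2 * fs / N
      = 2 * 16000 / 128
      = 32000 / 128
      = 250.0 Hz

250.0 Hz


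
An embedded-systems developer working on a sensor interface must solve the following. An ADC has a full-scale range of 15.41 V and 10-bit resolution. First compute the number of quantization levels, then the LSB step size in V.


Step 1 — number of quantization levels:
L = 2^N = 2^10 = 1024

Step 2 — LSB step size:
delta = Vfs / L
      = 15.41 / 1024
      = 0.01504883 V

Levels = 1024; step size = 0.01504883 V


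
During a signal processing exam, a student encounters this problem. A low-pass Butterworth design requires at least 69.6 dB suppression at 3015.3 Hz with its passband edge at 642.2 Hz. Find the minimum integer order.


Butterworth filter order formula:
n = log10(10^(A/10) - 1) / (2 * log10(f_stop/f_pass))
10^(69.6/10) - 1 = 9120107.3936
f_stop/f_pass = 3015.3 / 642.2 = 4.6953
n = 5.1812 -> ceil = 6

6


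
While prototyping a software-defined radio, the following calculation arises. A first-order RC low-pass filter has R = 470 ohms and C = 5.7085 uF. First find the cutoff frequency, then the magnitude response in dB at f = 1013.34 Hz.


Step 1 — cutoff frequency:
fc = 1 / (2*pi*R*C)
C = 5.7085 uF = 5.7085e-06 F
fc = 1 / (2*pi*470*5.7085e-06)
   = 59.3199 Hz

Step 2 — magnitude at f = 1013.34 Hz:
|H(f)| = 1 / sqrt(1 + (f/fc)^2)
f/fc = 1013.34 / 59.3199 = 17.082632
|H| = 1 / sqrt(1 + 291.816316) = 0.0584389
|H|_dB = 20*log10(0.0584389) = -24.67 dB

fc = 59.3199 Hz; |H(1013.34 Hz)| = -24.67 dB


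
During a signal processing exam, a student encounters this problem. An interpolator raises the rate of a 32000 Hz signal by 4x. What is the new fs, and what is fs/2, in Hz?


Step 1 — output sample rate after interpolation by L:
fs_out = L * fs_in = 4 * 32000 = 128000 Hz

Step 2 — Nyquist frequency of the output stream:
f_Nyq = fs_out / 2 = 128000 / 2 = 64000.0 Hz

fs_out = 128000 Hz; f_Nyquist = 64000.0 Hz


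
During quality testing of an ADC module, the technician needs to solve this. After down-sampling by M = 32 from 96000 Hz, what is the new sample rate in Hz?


Decimation reduces the sample rate:
fs_out = fs_in / M
       = 96000 / 32
       = 3000.0 Hz

3000.0 Hz


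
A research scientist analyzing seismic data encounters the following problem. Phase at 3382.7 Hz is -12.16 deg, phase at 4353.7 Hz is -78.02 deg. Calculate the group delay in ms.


Group delay from phase difference:
tau = -d(phi)/d(omega)
d(phi) = -65.86 deg = -1.149474 rad
d(omega) = 2*pi*(4353.7 - 3382.7) = 6100.9729 rad/s
tau = -(-1.149474) / 6100.9729
    = 0.1884 ms

0.1884 ms


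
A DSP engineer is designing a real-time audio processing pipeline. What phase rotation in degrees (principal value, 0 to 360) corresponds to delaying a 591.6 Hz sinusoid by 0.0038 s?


Phase shift from frequency and time delay:
phi = 360 * f * t_delay
    = 360 * 591.6 * 0.0038
    = 809.31 degrees
    mod 360 = 89.31 degrees

89.31 degrees


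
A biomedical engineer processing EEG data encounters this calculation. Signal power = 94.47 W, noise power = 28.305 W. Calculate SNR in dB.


SNR in decibels:
SNR = 10 * log10(Ps / Pn)
    = 10 * log10(94.47 / 28.305)
    = 10 * log10(3.3376)
    = 10 * 0.5234
    = 5.23 dB

5.23 dB


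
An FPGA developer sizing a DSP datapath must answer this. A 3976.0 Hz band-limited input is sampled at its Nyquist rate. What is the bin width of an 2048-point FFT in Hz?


Step 1 — Nyquist sampling rate:
fs = 2 * fmax = 2 * 3976.0 = 7952.0 Hz

Step 2 — DFT bin spacing:
df = fs / N = 7952.0 / 2048 = 3.8828 Hz

3.8828 Hz


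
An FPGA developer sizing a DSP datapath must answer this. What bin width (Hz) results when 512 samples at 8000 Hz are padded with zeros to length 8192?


Frequency resolution after zero-padding:
N_padded = 512 * 16 = 8192
df = fs / N_padded
   = 8000 / 8192
   = 0.9766 Hz

0.9766 Hz


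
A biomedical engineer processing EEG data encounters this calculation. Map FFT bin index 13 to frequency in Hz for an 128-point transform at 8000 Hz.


Frequency of DFT bin k:
f_k = k * fs / N
    = 13 * 8000 / 128
    = 104000 / 128
    = 812.5 Hz

812.5 Hz


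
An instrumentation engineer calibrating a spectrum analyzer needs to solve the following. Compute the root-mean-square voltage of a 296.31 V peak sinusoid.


RMS voltage for a sinusoidal waveform:
V_rms = V_peak / sqrt(2)
      = 296.31 / 1.414214
      = 209.523 V

209.523 V


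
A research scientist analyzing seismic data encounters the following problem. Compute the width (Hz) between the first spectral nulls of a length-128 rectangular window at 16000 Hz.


Main lobe width for a rectangular window:
Width = 2 * fs / N
      = 2 * 16000 / 128
      = 32000 / 128
      = 250.0 Hz

250.0 Hz


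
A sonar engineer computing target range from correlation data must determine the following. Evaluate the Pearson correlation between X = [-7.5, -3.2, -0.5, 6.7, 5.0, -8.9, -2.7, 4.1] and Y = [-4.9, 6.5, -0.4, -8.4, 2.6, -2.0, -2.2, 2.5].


Pearson correlation coefficient (population):
r = cov(X,Y) / (std(X) * std(Y))
Mean X = -0.875, Mean Y = -0.7875
Cov(X,Y) = 0.168437
Std(X) = 5.406189, Std(Y) = 4.385612
r = 0.0071

0.0071


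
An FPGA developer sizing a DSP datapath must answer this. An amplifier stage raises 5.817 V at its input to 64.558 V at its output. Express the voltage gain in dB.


Voltage gain in dB:
G = 20 * log10(Vout / Vin)
  = 20 * log10(64.558 / 5.817)
  = 20 * log10(11.098161)
  = 20 * 1.045251
  = 20.91 dB

20.91 dB


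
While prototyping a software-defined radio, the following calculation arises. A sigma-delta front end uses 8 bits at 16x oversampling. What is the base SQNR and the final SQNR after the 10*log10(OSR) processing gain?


Step 1 — baseline SQNR at Nyquist:
SQNR_base = 6.02*N + 1.76
          = 6.02*8 + 1.76
          = 49.92 dB

Step 2 — oversampling processing gain:
G = 10*log10(OSR) = 10*log10(16) = 12.04 dB

Step 3 — total:
SQNR_total = 49.92 + 12.04 = 61.96 dB

Base SQNR = 49.92 dB; oversampled SQNR = 61.96 dB


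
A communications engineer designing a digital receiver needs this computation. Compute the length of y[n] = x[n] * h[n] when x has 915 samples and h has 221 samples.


Linear convolution output length:
L = N + M - 1
  = 915 + 221 - 1
  = 1135 samples

1135


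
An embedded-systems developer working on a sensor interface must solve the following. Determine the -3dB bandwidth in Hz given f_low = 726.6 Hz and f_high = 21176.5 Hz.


Bandwidth is the difference of -3dB frequencies:
BW = f_high - f_low
   = 21176.5 - 726.6
   = 20449.9 Hz

20449.9 Hz


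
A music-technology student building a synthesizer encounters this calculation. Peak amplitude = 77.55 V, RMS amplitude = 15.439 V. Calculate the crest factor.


Crest factor is the ratio of peak to RMS:
CF = V_peak / V_rms
   = 77.55 / 15.439
   = 5.023

5.023


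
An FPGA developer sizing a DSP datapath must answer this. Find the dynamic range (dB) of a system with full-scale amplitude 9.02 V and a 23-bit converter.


Dynamic range from full-scale to LSB:
V_min = V_max / 2^bits = 9.02 / 2^23
DR = 20 * log10(V_max / V_min)
   = 20 * log10(2^23)
   = 20 * 23 * log10(2)
   = 138.47 dB

138.47 dB


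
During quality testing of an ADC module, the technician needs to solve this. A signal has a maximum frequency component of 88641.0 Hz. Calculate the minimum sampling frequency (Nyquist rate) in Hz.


The Nyquist rate is twice the maximum frequency component.
fs_min = 2 * fmax
      = 2 * 88641.0
      = 177282.0 Hz

177282.0


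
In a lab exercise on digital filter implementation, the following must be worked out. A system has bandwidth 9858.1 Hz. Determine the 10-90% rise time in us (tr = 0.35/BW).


Rise time from bandwidth relationship:
tr = 0.35 / BW
   = 0.35 / 9858.1
   = 3.550379891e-05 s
   = 35.5038 us

35.5038 us


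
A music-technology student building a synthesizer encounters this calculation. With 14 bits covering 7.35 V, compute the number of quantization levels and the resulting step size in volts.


Step 1 — number of quantization levels:
L = 2^N = 2^14 = 16384

Step 2 — LSB step size:
delta = Vfs / L
      = 7.35 / 16384
      = 0.00044861 V

Levels = 16384; step size = 0.00044861 V


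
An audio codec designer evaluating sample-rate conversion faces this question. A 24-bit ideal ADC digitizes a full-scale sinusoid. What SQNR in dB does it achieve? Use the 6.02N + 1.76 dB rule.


Theoretical SNR for a full-scale sinusoid:
SNR = 6.02 * N + 1.76
    = 6.02 * 24 + 1.76
    = 144.48 + 1.76
    = 146.24 dB

146.24 dB


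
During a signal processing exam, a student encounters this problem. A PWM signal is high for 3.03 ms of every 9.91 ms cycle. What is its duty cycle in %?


Duty cycle as a percentage:
DC = (t_on / T) * 100
   = (3.03 / 9.91) * 100
   = 0.305752 * 100
   = 30.58 %

30.58 %


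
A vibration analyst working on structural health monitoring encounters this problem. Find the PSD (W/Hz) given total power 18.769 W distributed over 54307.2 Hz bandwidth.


Power spectral density:
PSD = P / BW
    = 18.769 / 54307.2
    = 0.00034561 W/Hz

0.00034561 W/Hz
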